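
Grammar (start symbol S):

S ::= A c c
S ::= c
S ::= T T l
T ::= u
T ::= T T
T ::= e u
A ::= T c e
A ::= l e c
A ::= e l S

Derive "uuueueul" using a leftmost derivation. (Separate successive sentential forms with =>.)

S=>TTl=>TTTl=>uTTl=>uTTTl=>uTTTTl=>uuTTTl=>uuuTTl=>uuueuTl=>uuueueul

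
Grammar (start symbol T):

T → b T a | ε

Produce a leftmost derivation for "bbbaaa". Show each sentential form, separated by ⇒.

T ⇒ bTa ⇒ bbTaa ⇒ bbbTaaa ⇒ bbbaaa

T ⇒ bTa   [T → b T a]
bTa ⇒ bbTaa   [T → b T a]
bbTaa ⇒ bbbTaaa   [T → b T a]
bbbTaaa ⇒ bbbaaa   [T → ε]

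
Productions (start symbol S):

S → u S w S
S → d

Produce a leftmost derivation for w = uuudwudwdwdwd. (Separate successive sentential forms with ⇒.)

S ⇒ uSwS ⇒ uuSwSwS ⇒ uuuSwSwSwS ⇒ uuudwSwSwS ⇒ uuudwuSwSwSwS ⇒ uuudwudwSwSwS ⇒ uuudwudwdwSwS ⇒ uuudwudwdwdwS ⇒ uuudwudwdwdwd

S ⇒ uSwS   [S → u S w S]
uSwS ⇒ uuSwSwS   [S → u S w S]
uuSwSwS ⇒ uuuSwSwSwS   [S → u S w S]
uuuSwSwSwS ⇒ uuudwSwSwS   [S → d]
uuudwSwSwS ⇒ uuudwuSwSwSwS   [S → u S w S]
uuudwuSwSwSwS ⇒ uuudwudwSwSwS   [S → d]
uuudwudwSwSwS ⇒ uuudwudwdwSwS   [S → d]
uuudwudwdwSwS ⇒ uuudwudwdwdwS   [S → d]
uuudwudwdwdwS ⇒ uuudwudwdwdwd   [S → d]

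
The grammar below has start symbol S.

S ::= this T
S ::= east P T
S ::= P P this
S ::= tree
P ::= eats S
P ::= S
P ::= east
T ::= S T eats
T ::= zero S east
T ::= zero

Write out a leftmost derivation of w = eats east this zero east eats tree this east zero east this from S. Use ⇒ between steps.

S ⇒ P P this ⇒ eats S P this ⇒ eats east P T P this ⇒ eats east S T P this ⇒ eats east this T T P this ⇒ eats east this zero S east T P this ⇒ eats east this zero P P this east T P this ⇒ eats east this zero east P this east T P this ⇒ eats east this zero east eats S this east T P this ⇒ eats east this zero east eats tree this east T P this ⇒ eats east this zero east eats tree this east zero P this ⇒ eats east this zero east eats tree this east zero east this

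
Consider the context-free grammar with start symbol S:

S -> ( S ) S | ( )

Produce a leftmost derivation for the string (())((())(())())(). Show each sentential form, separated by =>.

S => (S)S => (())S => (())(S)S => (())((S)S)S => (())((())S)S => (())((())(S)S)S => (())((())(())S)S => (())((())(())())S => (())((())(())())()

S => (S)S   [S -> ( S ) S]
(S)S => (())S   [S -> ( )]
(())S => (())(S)S   [S -> ( S ) S]
(())(S)S => (())((S)S)S   [S -> ( S ) S]
(())((S)S)S => (())((())S)S   [S -> ( )]
(())((())S)S => (())((())(S)S)S   [S -> ( S ) S]
(())((())(S)S)S => (())((())(())S)S   [S -> ( )]
(())((())(())S)S => (())((())(())())S   [S -> ( )]
(())((())(())())S => (())((())(())())()   [S -> ( )]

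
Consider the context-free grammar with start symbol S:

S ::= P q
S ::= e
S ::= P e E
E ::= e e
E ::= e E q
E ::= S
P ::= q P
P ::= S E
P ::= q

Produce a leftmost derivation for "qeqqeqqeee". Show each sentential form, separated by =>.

S => PeE => qeE => qeS => qePeE => qeqPeE => qeqqeE => qeqqeS => qeqqePeE => qeqqeqPeE => qeqqeqqeE => qeqqeqqeee

S => PeE   [S ::= P e E]
PeE => qeE   [P ::= q]
qeE => qeS   [E ::= S]
qeS => qePeE   [S ::= P e E]
qePeE => qeqPeE   [P ::= q P]
qeqPeE => qeqqeE   [P ::= q]
qeqqeE => qeqqeS   [E ::= S]
qeqqeS => qeqqePeE   [S ::= P e E]
qeqqePeE => qeqqeqPeE   [P ::= q P]
qeqqeqPeE => qeqqeqqeE   [P ::= q]
qeqqeqqeE => qeqqeqqeee   [E ::= e e]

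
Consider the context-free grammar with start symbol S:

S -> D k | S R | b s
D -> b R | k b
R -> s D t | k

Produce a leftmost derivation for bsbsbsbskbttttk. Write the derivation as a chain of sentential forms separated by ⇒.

S⇒Dk⇒bRk⇒bsDtk⇒bsbRtk⇒bsbsDttk⇒bsbsbRttk⇒bsbsbsDtttk⇒bsbsbsbRtttk⇒bsbsbsbsDttttk⇒bsbsbsbskbttttk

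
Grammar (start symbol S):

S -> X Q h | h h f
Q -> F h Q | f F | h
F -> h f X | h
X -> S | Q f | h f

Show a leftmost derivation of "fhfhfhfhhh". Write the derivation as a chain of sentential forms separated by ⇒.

S ⇒ XQh   [S -> X Q h]
XQh ⇒ QfQh   [X -> Q f]
QfQh ⇒ fFfQh   [Q -> f F]
fFfQh ⇒ fhfQh   [F -> h]
fhfQh ⇒ fhfFhQh   [Q -> F h Q]
fhfFhQh ⇒ fhfhfXhQh   [F -> h f X]
fhfhfXhQh ⇒ fhfhfhfhQh   [X -> h f]
fhfhfhfhQh ⇒ fhfhfhfhhh   [Q -> h]

S⇒XQh⇒QfQh⇒fFfQh⇒fhfQh⇒fhfFhQh⇒fhfhfXhQh⇒fhfhfhfhQh⇒fhfhfhfhhh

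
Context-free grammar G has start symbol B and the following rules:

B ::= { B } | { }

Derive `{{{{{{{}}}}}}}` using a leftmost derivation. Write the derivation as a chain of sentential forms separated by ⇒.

B⇒{B}⇒{{B}}⇒{{{B}}}⇒{{{{B}}}}⇒{{{{{B}}}}}⇒{{{{{{B}}}}}}⇒{{{{{{{}}}}}}}

B ⇒ {B}   [B ::= { B }]
{B} ⇒ {{B}}   [B ::= { B }]
{{B}} ⇒ {{{B}}}   [B ::= { B }]
{{{B}}} ⇒ {{{{B}}}}   [B ::= { B }]
{{{{B}}}} ⇒ {{{{{B}}}}}   [B ::= { B }]
{{{{{B}}}}} ⇒ {{{{{{B}}}}}}   [B ::= { B }]
{{{{{{B}}}}}} ⇒ {{{{{{{}}}}}}}   [B ::= { }]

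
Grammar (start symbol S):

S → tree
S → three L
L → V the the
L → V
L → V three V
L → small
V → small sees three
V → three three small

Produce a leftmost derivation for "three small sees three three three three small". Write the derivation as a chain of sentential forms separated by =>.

S => three L   [S → three L]
three L => three V three V   [L → V three V]
three V three V => three small sees three three V   [V → small sees three]
three small sees three three V => three small sees three three three three small   [V → three three small]

S => three L => three V three V => three small sees three three V => three small sees three three three three small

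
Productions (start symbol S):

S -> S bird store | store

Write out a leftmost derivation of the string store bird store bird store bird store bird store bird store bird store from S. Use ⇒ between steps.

S ⇒ S bird store   [S -> S bird store]
S bird store ⇒ S bird store bird store   [S -> S bird store]
S bird store bird store ⇒ S bird store bird store bird store   [S -> S bird store]
S bird store bird store bird store ⇒ S bird store bird store bird store bird store   [S -> S bird store]
S bird store bird store bird store bird store ⇒ S bird store bird store bird store bird store bird store   [S -> S bird store]
S bird store bird store bird store bird store bird store ⇒ S bird store bird store bird store bird store bird store bird store   [S -> S bird store]
S bird store bird store bird store bird store bird store bird store ⇒ store bird store bird store bird store bird store bird store bird store   [S -> store]

S ⇒ S bird store ⇒ S bird store bird store ⇒ S bird store bird store bird store ⇒ S bird store bird store bird store bird store ⇒ S bird store bird store bird store bird store bird store ⇒ S bird store bird store bird store bird store bird store bird store ⇒ store bird store bird store bird store bird store bird store bird store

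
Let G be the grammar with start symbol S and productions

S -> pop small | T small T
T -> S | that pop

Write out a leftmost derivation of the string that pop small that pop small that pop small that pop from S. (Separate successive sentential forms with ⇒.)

S ⇒ T small T   [S -> T small T]
T small T ⇒ S small T   [T -> S]
S small T ⇒ T small T small T   [S -> T small T]
T small T small T ⇒ S small T small T   [T -> S]
S small T small T ⇒ T small T small T small T   [S -> T small T]
T small T small T small T ⇒ that pop small T small T small T   [T -> that pop]
that pop small T small T small T ⇒ that pop small that pop small T small T   [T -> that pop]
that pop small that pop small T small T ⇒ that pop small that pop small that pop small T   [T -> that pop]
that pop small that pop small that pop small T ⇒ that pop small that pop small that pop small that pop   [T -> that pop]

S ⇒ T small T ⇒ S small T ⇒ T small T small T ⇒ S small T small T ⇒ T small T small T small T ⇒ that pop small T small T small T ⇒ that pop small that pop small T small T ⇒ that pop small that pop small that pop small T ⇒ that pop small that pop small that pop small that pop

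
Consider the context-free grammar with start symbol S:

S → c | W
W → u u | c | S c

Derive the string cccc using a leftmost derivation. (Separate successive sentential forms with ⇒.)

S ⇒ W   [S → W]
W ⇒ Sc   [W → S c]
Sc ⇒ Wc   [S → W]
Wc ⇒ Scc   [W → S c]
Scc ⇒ Wcc   [S → W]
Wcc ⇒ Sccc   [W → S c]
Sccc ⇒ cccc   [S → c]

S ⇒ W ⇒ Sc ⇒ Wc ⇒ Scc ⇒ Wcc ⇒ Sccc ⇒ cccc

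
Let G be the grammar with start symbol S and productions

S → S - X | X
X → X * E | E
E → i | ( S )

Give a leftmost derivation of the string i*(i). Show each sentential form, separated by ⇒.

S ⇒ X ⇒ X*E ⇒ E*E ⇒ i*E ⇒ i*(S) ⇒ i*(X) ⇒ i*(E) ⇒ i*(i)

S ⇒ X   [S → X]
X ⇒ X*E   [X → X * E]
X*E ⇒ E*E   [X → E]
E*E ⇒ i*E   [E → i]
i*E ⇒ i*(S)   [E → ( S )]
i*(S) ⇒ i*(X)   [S → X]
i*(X) ⇒ i*(E)   [X → E]
i*(E) ⇒ i*(i)   [E → i]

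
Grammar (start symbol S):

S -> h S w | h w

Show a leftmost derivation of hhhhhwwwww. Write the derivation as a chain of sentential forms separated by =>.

S=>hSw=>hhSww=>hhhSwww=>hhhhSwwww=>hhhhhwwwww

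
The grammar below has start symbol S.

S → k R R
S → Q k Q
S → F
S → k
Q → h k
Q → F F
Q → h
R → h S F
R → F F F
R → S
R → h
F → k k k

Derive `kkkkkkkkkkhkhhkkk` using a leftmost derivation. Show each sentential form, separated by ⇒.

S⇒kRR⇒kFFFR⇒kkkkFFR⇒kkkkkkkFR⇒kkkkkkkkkkR⇒kkkkkkkkkkhSF⇒kkkkkkkkkkhkRRF⇒kkkkkkkkkkhkhRF⇒kkkkkkkkkkhkhhF⇒kkkkkkkkkkhkhhkkk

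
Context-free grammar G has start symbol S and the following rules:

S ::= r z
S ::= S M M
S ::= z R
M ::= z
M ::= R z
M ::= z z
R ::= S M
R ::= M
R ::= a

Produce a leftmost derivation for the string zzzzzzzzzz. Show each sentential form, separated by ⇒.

S ⇒ SMM ⇒ SMMMM ⇒ SMMMMMM ⇒ zRMMMMMM ⇒ zMMMMMMM ⇒ zzMMMMMM ⇒ zzzMMMMM ⇒ zzzzMMMM ⇒ zzzzzMMM ⇒ zzzzzzzMM ⇒ zzzzzzzzM ⇒ zzzzzzzzzz

S ⇒ SMM   [S ::= S M M]
SMM ⇒ SMMMM   [S ::= S M M]
SMMMM ⇒ SMMMMMM   [S ::= S M M]
SMMMMMM ⇒ zRMMMMMM   [S ::= z R]
zRMMMMMM ⇒ zMMMMMMM   [R ::= M]
zMMMMMMM ⇒ zzMMMMMM   [M ::= z]
zzMMMMMM ⇒ zzzMMMMM   [M ::= z]
zzzMMMMM ⇒ zzzzMMMM   [M ::= z]
zzzzMMMM ⇒ zzzzzMMM   [M ::= z]
zzzzzMMM ⇒ zzzzzzzMM   [M ::= z z]
zzzzzzzMM ⇒ zzzzzzzzM   [M ::= z]
zzzzzzzzM ⇒ zzzzzzzzzz   [M ::= z z]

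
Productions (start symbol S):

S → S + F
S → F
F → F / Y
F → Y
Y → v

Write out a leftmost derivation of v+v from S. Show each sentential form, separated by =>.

S => S+F   [S → S + F]
S+F => F+F   [S → F]
F+F => Y+F   [F → Y]
Y+F => v+F   [Y → v]
v+F => v+Y   [F → Y]
v+Y => v+v   [Y → v]

S => S+F => F+F => Y+F => v+F => v+Y => v+v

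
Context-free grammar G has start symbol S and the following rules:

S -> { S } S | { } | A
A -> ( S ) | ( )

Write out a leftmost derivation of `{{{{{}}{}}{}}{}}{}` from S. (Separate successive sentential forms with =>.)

S => {S}S => {{S}S}S => {{{S}S}S}S => {{{{S}S}S}S}S => {{{{{}}S}S}S}S => {{{{{}}{}}S}S}S => {{{{{}}{}}{}}S}S => {{{{{}}{}}{}}{}}S => {{{{{}}{}}{}}{}}{}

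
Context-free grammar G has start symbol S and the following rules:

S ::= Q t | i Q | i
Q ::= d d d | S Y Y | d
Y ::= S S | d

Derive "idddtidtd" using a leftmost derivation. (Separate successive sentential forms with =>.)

S => iQ => iSYY => iQtYY => idddtYY => idddtSSY => idddtiSY => idddtiQtY => idddtidtY => idddtidtd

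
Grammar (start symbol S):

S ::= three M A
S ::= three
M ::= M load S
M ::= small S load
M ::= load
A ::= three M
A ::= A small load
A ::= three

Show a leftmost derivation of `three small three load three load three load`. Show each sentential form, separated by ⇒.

S ⇒ three M A   [S ::= three M A]
three M A ⇒ three small S load A   [M ::= small S load]
three small S load A ⇒ three small three M A load A   [S ::= three M A]
three small three M A load A ⇒ three small three load A load A   [M ::= load]
three small three load A load A ⇒ three small three load three load A   [A ::= three]
three small three load three load A ⇒ three small three load three load three M   [A ::= three M]
three small three load three load three M ⇒ three small three load three load three load   [M ::= load]

S ⇒ three M A ⇒ three small S load A ⇒ three small three M A load A ⇒ three small three load A load A ⇒ three small three load three load A ⇒ three small three load three load three M ⇒ three small three load three load three load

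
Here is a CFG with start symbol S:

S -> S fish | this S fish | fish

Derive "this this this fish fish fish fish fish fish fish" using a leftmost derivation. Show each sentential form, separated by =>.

S => this S fish => this S fish fish => this this S fish fish fish => this this this S fish fish fish fish => this this this S fish fish fish fish fish => this this this S fish fish fish fish fish fish => this this this fish fish fish fish fish fish fish

S => this S fish   [S -> this S fish]
this S fish => this S fish fish   [S -> S fish]
this S fish fish => this this S fish fish fish   [S -> this S fish]
this this S fish fish fish => this this this S fish fish fish fish   [S -> this S fish]
this this this S fish fish fish fish => this this this S fish fish fish fish fish   [S -> S fish]
this this this S fish fish fish fish fish => this this this S fish fish fish fish fish fish   [S -> S fish]
this this this S fish fish fish fish fish fish => this this this fish fish fish fish fish fish fish   [S -> fish]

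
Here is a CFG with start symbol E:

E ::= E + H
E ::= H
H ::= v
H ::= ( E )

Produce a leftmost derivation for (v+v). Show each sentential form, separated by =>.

E=>H=>(E)=>(E+H)=>(H+H)=>(v+H)=>(v+v)

E => H   [E ::= H]
H => (E)   [H ::= ( E )]
(E) => (E+H)   [E ::= E + H]
(E+H) => (H+H)   [E ::= H]
(H+H) => (v+H)   [H ::= v]
(v+H) => (v+v)   [H ::= v]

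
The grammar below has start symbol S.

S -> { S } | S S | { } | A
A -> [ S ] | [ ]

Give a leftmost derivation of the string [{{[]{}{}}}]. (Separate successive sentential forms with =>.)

S => A   [S -> A]
A => [S]   [A -> [ S ]]
[S] => [{S}]   [S -> { S }]
[{S}] => [{{S}}]   [S -> { S }]
[{{S}}] => [{{SS}}]   [S -> S S]
[{{SS}}] => [{{AS}}]   [S -> A]
[{{AS}}] => [{{[]S}}]   [A -> [ ]]
[{{[]S}}] => [{{[]SS}}]   [S -> S S]
[{{[]SS}}] => [{{[]{}S}}]   [S -> { }]
[{{[]{}S}}] => [{{[]{}{}}}]   [S -> { }]

S=>A=>[S]=>[{S}]=>[{{S}}]=>[{{SS}}]=>[{{AS}}]=>[{{[]S}}]=>[{{[]SS}}]=>[{{[]{}S}}]=>[{{[]{}{}}}]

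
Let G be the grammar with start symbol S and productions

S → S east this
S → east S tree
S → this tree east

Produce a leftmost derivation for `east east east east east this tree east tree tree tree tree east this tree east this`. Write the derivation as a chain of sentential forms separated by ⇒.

S ⇒ S east this ⇒ east S tree east this ⇒ east S east this tree east this ⇒ east east S tree east this tree east this ⇒ east east east S tree tree east this tree east this ⇒ east east east east S tree tree tree east this tree east this ⇒ east east east east east S tree tree tree tree east this tree east this ⇒ east east east east east this tree east tree tree tree tree east this tree east this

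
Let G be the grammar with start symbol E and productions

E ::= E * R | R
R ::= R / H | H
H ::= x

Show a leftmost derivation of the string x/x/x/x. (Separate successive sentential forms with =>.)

E => R => R/H => R/H/H => R/H/H/H => H/H/H/H => x/H/H/H => x/x/H/H => x/x/x/H => x/x/x/x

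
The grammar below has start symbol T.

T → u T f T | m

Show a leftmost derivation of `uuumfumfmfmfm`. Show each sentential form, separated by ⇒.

T ⇒ uTfT ⇒ uuTfTfT ⇒ uuuTfTfTfT ⇒ uuumfTfTfT ⇒ uuumfuTfTfTfT ⇒ uuumfumfTfTfT ⇒ uuumfumfmfTfT ⇒ uuumfumfmfmfT ⇒ uuumfumfmfmfm

T ⇒ uTfT   [T → u T f T]
uTfT ⇒ uuTfTfT   [T → u T f T]
uuTfTfT ⇒ uuuTfTfTfT   [T → u T f T]
uuuTfTfTfT ⇒ uuumfTfTfT   [T → m]
uuumfTfTfT ⇒ uuumfuTfTfTfT   [T → u T f T]
uuumfuTfTfTfT ⇒ uuumfumfTfTfT   [T → m]
uuumfumfTfTfT ⇒ uuumfumfmfTfT   [T → m]
uuumfumfmfTfT ⇒ uuumfumfmfmfT   [T → m]
uuumfumfmfmfT ⇒ uuumfumfmfmfm   [T → m]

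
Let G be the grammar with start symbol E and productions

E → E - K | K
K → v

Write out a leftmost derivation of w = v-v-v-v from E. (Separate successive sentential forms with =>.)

E => E-K => E-K-K => E-K-K-K => K-K-K-K => v-K-K-K => v-v-K-K => v-v-v-K => v-v-v-v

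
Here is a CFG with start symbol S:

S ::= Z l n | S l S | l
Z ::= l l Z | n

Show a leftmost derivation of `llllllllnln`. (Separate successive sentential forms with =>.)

S=>Zln=>llZln=>llllZln=>llllllZln=>llllllllZln=>llllllllnln

S => Zln   [S ::= Z l n]
Zln => llZln   [Z ::= l l Z]
llZln => llllZln   [Z ::= l l Z]
llllZln => llllllZln   [Z ::= l l Z]
llllllZln => llllllllZln   [Z ::= l l Z]
llllllllZln => llllllllnln   [Z ::= n]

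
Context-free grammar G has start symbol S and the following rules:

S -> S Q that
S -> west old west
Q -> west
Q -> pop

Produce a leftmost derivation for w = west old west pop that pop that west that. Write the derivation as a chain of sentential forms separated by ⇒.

S ⇒ S Q that ⇒ S Q that Q that ⇒ S Q that Q that Q that ⇒ west old west Q that Q that Q that ⇒ west old west pop that Q that Q that ⇒ west old west pop that pop that Q that ⇒ west old west pop that pop that west that

S ⇒ S Q that   [S -> S Q that]
S Q that ⇒ S Q that Q that   [S -> S Q that]
S Q that Q that ⇒ S Q that Q that Q that   [S -> S Q that]
S Q that Q that Q that ⇒ west old west Q that Q that Q that   [S -> west old west]
west old west Q that Q that Q that ⇒ west old west pop that Q that Q that   [Q -> pop]
west old west pop that Q that Q that ⇒ west old west pop that pop that Q that   [Q -> pop]
west old west pop that pop that Q that ⇒ west old west pop that pop that west that   [Q -> west]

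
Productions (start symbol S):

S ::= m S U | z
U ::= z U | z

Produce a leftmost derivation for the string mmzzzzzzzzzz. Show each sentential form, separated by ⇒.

S ⇒ mSU ⇒ mmSUU ⇒ mmzUU ⇒ mmzzUU ⇒ mmzzzUU ⇒ mmzzzzUU ⇒ mmzzzzzUU ⇒ mmzzzzzzUU ⇒ mmzzzzzzzU ⇒ mmzzzzzzzzU ⇒ mmzzzzzzzzzU ⇒ mmzzzzzzzzzz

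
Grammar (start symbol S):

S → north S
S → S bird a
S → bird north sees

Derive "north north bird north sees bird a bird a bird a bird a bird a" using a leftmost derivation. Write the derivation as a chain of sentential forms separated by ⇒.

S ⇒ S bird a ⇒ S bird a bird a ⇒ S bird a bird a bird a ⇒ north S bird a bird a bird a ⇒ north north S bird a bird a bird a ⇒ north north S bird a bird a bird a bird a ⇒ north north S bird a bird a bird a bird a bird a ⇒ north north bird north sees bird a bird a bird a bird a bird a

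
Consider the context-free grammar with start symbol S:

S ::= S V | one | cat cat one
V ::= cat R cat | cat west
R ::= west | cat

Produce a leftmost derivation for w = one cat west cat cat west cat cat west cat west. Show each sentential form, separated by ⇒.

S ⇒ S V ⇒ S V V ⇒ S V V V ⇒ S V V V V ⇒ one V V V V ⇒ one cat R cat V V V ⇒ one cat west cat V V V ⇒ one cat west cat cat R cat V V ⇒ one cat west cat cat west cat V V ⇒ one cat west cat cat west cat cat west V ⇒ one cat west cat cat west cat cat west cat west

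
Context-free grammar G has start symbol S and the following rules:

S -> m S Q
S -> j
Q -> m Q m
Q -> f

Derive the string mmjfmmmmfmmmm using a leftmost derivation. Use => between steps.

S => mSQ   [S -> m S Q]
mSQ => mmSQQ   [S -> m S Q]
mmSQQ => mmjQQ   [S -> j]
mmjQQ => mmjfQ   [Q -> f]
mmjfQ => mmjfmQm   [Q -> m Q m]
mmjfmQm => mmjfmmQmm   [Q -> m Q m]
mmjfmmQmm => mmjfmmmQmmm   [Q -> m Q m]
mmjfmmmQmmm => mmjfmmmmQmmmm   [Q -> m Q m]
mmjfmmmmQmmmm => mmjfmmmmfmmmm   [Q -> f]

S => mSQ => mmSQQ => mmjQQ => mmjfQ => mmjfmQm => mmjfmmQmm => mmjfmmmQmmm => mmjfmmmmQmmmm => mmjfmmmmfmmmm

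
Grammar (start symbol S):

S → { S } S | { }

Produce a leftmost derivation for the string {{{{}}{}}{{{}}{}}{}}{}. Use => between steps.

S=>{S}S=>{{S}S}S=>{{{S}S}S}S=>{{{{}}S}S}S=>{{{{}}{}}S}S=>{{{{}}{}}{S}S}S=>{{{{}}{}}{{S}S}S}S=>{{{{}}{}}{{{}}S}S}S=>{{{{}}{}}{{{}}{}}S}S=>{{{{}}{}}{{{}}{}}{}}S=>{{{{}}{}}{{{}}{}}{}}{}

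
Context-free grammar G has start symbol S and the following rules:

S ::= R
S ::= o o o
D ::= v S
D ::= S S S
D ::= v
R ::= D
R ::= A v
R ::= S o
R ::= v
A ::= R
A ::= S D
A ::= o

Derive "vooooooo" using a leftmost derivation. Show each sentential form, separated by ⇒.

S ⇒ R   [S ::= R]
R ⇒ So   [R ::= S o]
So ⇒ Ro   [S ::= R]
Ro ⇒ Do   [R ::= D]
Do ⇒ SSSo   [D ::= S S S]
SSSo ⇒ RSSo   [S ::= R]
RSSo ⇒ vSSo   [R ::= v]
vSSo ⇒ voooSo   [S ::= o o o]
voooSo ⇒ vooooooo   [S ::= o o o]

S ⇒ R ⇒ So ⇒ Ro ⇒ Do ⇒ SSSo ⇒ RSSo ⇒ vSSo ⇒ voooSo ⇒ vooooooo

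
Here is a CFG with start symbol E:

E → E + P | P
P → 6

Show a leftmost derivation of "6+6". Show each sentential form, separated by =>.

E => E+P => P+P => 6+P => 6+6

E => E+P   [E → E + P]
E+P => P+P   [E → P]
P+P => 6+P   [P → 6]
6+P => 6+6   [P → 6]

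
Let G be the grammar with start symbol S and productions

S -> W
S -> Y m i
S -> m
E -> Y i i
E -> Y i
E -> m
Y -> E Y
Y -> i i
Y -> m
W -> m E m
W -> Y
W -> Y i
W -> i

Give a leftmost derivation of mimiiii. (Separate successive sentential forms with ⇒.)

S ⇒ W ⇒ Y ⇒ EY ⇒ YiiY ⇒ EYiiY ⇒ YiYiiY ⇒ miYiiY ⇒ mimiiY ⇒ mimiiii

S ⇒ W   [S -> W]
W ⇒ Y   [W -> Y]
Y ⇒ EY   [Y -> E Y]
EY ⇒ YiiY   [E -> Y i i]
YiiY ⇒ EYiiY   [Y -> E Y]
EYiiY ⇒ YiYiiY   [E -> Y i]
YiYiiY ⇒ miYiiY   [Y -> m]
miYiiY ⇒ mimiiY   [Y -> m]
mimiiY ⇒ mimiiii   [Y -> i i]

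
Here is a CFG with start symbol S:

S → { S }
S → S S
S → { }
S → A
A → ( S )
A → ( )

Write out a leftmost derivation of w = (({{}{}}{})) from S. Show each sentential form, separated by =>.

S => A   [S → A]
A => (S)   [A → ( S )]
(S) => (A)   [S → A]
(A) => ((S))   [A → ( S )]
((S)) => ((SS))   [S → S S]
((SS)) => (({S}S))   [S → { S }]
(({S}S)) => (({SS}S))   [S → S S]
(({SS}S)) => (({{}S}S))   [S → { }]
(({{}S}S)) => (({{}{}}S))   [S → { }]
(({{}{}}S)) => (({{}{}}{}))   [S → { }]

S => A => (S) => (A) => ((S)) => ((SS)) => (({S}S)) => (({SS}S)) => (({{}S}S)) => (({{}{}}S)) => (({{}{}}{}))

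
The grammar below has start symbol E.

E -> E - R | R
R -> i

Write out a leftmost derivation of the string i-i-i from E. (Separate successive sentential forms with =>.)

E=>E-R=>E-R-R=>R-R-R=>i-R-R=>i-i-R=>i-i-i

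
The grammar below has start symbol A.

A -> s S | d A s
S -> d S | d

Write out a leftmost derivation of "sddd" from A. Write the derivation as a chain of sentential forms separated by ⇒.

A ⇒ sS ⇒ sdS ⇒ sddS ⇒ sddd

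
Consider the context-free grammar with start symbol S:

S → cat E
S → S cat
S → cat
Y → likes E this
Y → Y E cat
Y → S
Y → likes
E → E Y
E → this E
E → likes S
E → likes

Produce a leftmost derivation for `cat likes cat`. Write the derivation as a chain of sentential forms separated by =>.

S => S cat   [S → S cat]
S cat => cat E cat   [S → cat E]
cat E cat => cat likes cat   [E → likes]

S => S cat => cat E cat => cat likes cat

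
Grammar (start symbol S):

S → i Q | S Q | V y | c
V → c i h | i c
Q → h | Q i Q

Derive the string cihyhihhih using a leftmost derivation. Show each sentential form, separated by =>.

S => SQ => SQQ => VyQQ => cihyQQ => cihyQiQQ => cihyhiQQ => cihyhihQ => cihyhihQiQ => cihyhihhiQ => cihyhihhih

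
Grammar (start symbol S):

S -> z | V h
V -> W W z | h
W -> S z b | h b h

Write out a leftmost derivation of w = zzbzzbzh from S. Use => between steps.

S => Vh => WWzh => SzbWzh => zzbWzh => zzbSzbzh => zzbzzbzh

S => Vh   [S -> V h]
Vh => WWzh   [V -> W W z]
WWzh => SzbWzh   [W -> S z b]
SzbWzh => zzbWzh   [S -> z]
zzbWzh => zzbSzbzh   [W -> S z b]
zzbSzbzh => zzbzzbzh   [S -> z]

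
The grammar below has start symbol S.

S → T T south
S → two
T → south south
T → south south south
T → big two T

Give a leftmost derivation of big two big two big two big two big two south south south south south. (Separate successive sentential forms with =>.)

S => T T south => big two T T south => big two big two T T south => big two big two big two T T south => big two big two big two big two T T south => big two big two big two big two big two T T south => big two big two big two big two big two south south T south => big two big two big two big two big two south south south south south

S => T T south   [S → T T south]
T T south => big two T T south   [T → big two T]
big two T T south => big two big two T T south   [T → big two T]
big two big two T T south => big two big two big two T T south   [T → big two T]
big two big two big two T T south => big two big two big two big two T T south   [T → big two T]
big two big two big two big two T T south => big two big two big two big two big two T T south   [T → big two T]
big two big two big two big two big two T T south => big two big two big two big two big two south south T south   [T → south south]
big two big two big two big two big two south south T south => big two big two big two big two big two south south south south south   [T → south south]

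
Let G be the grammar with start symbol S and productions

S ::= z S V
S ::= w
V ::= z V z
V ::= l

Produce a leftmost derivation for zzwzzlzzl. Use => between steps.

S=>zSV=>zzSVV=>zzwVV=>zzwzVzV=>zzwzzVzzV=>zzwzzlzzV=>zzwzzlzzl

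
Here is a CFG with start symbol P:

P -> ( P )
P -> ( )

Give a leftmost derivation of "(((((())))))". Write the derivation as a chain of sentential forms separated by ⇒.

P ⇒ (P)   [P -> ( P )]
(P) ⇒ ((P))   [P -> ( P )]
((P)) ⇒ (((P)))   [P -> ( P )]
(((P))) ⇒ ((((P))))   [P -> ( P )]
((((P)))) ⇒ (((((P)))))   [P -> ( P )]
(((((P))))) ⇒ (((((())))))   [P -> ( )]

P ⇒ (P) ⇒ ((P)) ⇒ (((P))) ⇒ ((((P)))) ⇒ (((((P))))) ⇒ (((((())))))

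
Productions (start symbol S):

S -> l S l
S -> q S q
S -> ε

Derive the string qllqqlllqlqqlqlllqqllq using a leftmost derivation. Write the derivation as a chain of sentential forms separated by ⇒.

S ⇒ qSq ⇒ qlSlq ⇒ qllSllq ⇒ qllqSqllq ⇒ qllqqSqqllq ⇒ qllqqlSlqqllq ⇒ qllqqllSllqqllq ⇒ qllqqlllSlllqqllq ⇒ qllqqlllqSqlllqqllq ⇒ qllqqlllqlSlqlllqqllq ⇒ qllqqlllqlqSqlqlllqqllq ⇒ qllqqlllqlqqlqlllqqllq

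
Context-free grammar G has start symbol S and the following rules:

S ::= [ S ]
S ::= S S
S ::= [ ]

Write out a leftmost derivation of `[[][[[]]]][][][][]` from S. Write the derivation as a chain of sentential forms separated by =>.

S=>SS=>SSS=>SSSS=>SSSSS=>[S]SSSS=>[SS]SSSS=>[[]S]SSSS=>[[][S]]SSSS=>[[][[S]]]SSSS=>[[][[[]]]]SSSS=>[[][[[]]]][]SSS=>[[][[[]]]][][]SS=>[[][[[]]]][][][]S=>[[][[[]]]][][][][]

S => SS   [S ::= S S]
SS => SSS   [S ::= S S]
SSS => SSSS   [S ::= S S]
SSSS => SSSSS   [S ::= S S]
SSSSS => [S]SSSS   [S ::= [ S ]]
[S]SSSS => [SS]SSSS   [S ::= S S]
[SS]SSSS => [[]S]SSSS   [S ::= [ ]]
[[]S]SSSS => [[][S]]SSSS   [S ::= [ S ]]
[[][S]]SSSS => [[][[S]]]SSSS   [S ::= [ S ]]
[[][[S]]]SSSS => [[][[[]]]]SSSS   [S ::= [ ]]
[[][[[]]]]SSSS => [[][[[]]]][]SSS   [S ::= [ ]]
[[][[[]]]][]SSS => [[][[[]]]][][]SS   [S ::= [ ]]
[[][[[]]]][][]SS => [[][[[]]]][][][]S   [S ::= [ ]]
[[][[[]]]][][][]S => [[][[[]]]][][][][]   [S ::= [ ]]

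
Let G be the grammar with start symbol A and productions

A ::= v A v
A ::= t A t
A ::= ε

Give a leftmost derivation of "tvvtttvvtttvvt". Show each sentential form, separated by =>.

A=>tAt=>tvAvt=>tvvAvvt=>tvvtAtvvt=>tvvttAttvvt=>tvvtttAtttvvt=>tvvtttvAvtttvvt=>tvvtttvvtttvvt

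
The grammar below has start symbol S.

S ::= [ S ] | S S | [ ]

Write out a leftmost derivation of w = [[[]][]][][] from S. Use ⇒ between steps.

S ⇒ SS   [S ::= S S]
SS ⇒ SSS   [S ::= S S]
SSS ⇒ [S]SS   [S ::= [ S ]]
[S]SS ⇒ [SS]SS   [S ::= S S]
[SS]SS ⇒ [[S]S]SS   [S ::= [ S ]]
[[S]S]SS ⇒ [[[]]S]SS   [S ::= [ ]]
[[[]]S]SS ⇒ [[[]][]]SS   [S ::= [ ]]
[[[]][]]SS ⇒ [[[]][]][]S   [S ::= [ ]]
[[[]][]][]S ⇒ [[[]][]][][]   [S ::= [ ]]

S ⇒ SS ⇒ SSS ⇒ [S]SS ⇒ [SS]SS ⇒ [[S]S]SS ⇒ [[[]]S]SS ⇒ [[[]][]]SS ⇒ [[[]][]][]S ⇒ [[[]][]][][]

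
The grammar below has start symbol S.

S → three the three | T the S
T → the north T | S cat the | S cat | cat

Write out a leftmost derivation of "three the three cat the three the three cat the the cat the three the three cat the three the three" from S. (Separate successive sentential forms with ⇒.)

S ⇒ T the S ⇒ S cat the S ⇒ three the three cat the S ⇒ three the three cat the T the S ⇒ three the three cat the S cat the S ⇒ three the three cat the T the S cat the S ⇒ three the three cat the S cat the the S cat the S ⇒ three the three cat the three the three cat the the S cat the S ⇒ three the three cat the three the three cat the the T the S cat the S ⇒ three the three cat the three the three cat the the cat the S cat the S ⇒ three the three cat the three the three cat the the cat the three the three cat the S ⇒ three the three cat the three the three cat the the cat the three the three cat the three the three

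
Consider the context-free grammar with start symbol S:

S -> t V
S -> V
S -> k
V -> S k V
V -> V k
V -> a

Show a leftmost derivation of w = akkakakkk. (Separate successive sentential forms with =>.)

S=>V=>Vk=>Vkk=>Vkkk=>SkVkkk=>VkVkkk=>SkVkVkkk=>VkVkVkkk=>VkkVkVkkk=>akkVkVkkk=>akkakVkkk=>akkakakkk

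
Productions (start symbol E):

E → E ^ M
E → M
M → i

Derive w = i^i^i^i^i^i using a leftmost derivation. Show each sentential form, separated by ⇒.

E ⇒ E^M ⇒ E^M^M ⇒ E^M^M^M ⇒ E^M^M^M^M ⇒ E^M^M^M^M^M ⇒ M^M^M^M^M^M ⇒ i^M^M^M^M^M ⇒ i^i^M^M^M^M ⇒ i^i^i^M^M^M ⇒ i^i^i^i^M^M ⇒ i^i^i^i^i^M ⇒ i^i^i^i^i^i

E ⇒ E^M   [E → E ^ M]
E^M ⇒ E^M^M   [E → E ^ M]
E^M^M ⇒ E^M^M^M   [E → E ^ M]
E^M^M^M ⇒ E^M^M^M^M   [E → E ^ M]
E^M^M^M^M ⇒ E^M^M^M^M^M   [E → E ^ M]
E^M^M^M^M^M ⇒ M^M^M^M^M^M   [E → M]
M^M^M^M^M^M ⇒ i^M^M^M^M^M   [M → i]
i^M^M^M^M^M ⇒ i^i^M^M^M^M   [M → i]
i^i^M^M^M^M ⇒ i^i^i^M^M^M   [M → i]
i^i^i^M^M^M ⇒ i^i^i^i^M^M   [M → i]
i^i^i^i^M^M ⇒ i^i^i^i^i^M   [M → i]
i^i^i^i^i^M ⇒ i^i^i^i^i^i   [M → i]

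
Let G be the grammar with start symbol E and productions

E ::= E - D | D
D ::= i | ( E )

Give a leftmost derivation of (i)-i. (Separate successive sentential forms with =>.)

E => E-D => D-D => (E)-D => (D)-D => (i)-D => (i)-i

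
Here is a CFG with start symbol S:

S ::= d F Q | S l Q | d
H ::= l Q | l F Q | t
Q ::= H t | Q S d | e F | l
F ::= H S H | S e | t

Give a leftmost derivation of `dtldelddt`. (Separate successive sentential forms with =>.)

S => dFQ   [S ::= d F Q]
dFQ => dtQ   [F ::= t]
dtQ => dtHt   [Q ::= H t]
dtHt => dtlFQt   [H ::= l F Q]
dtlFQt => dtlSeQt   [F ::= S e]
dtlSeQt => dtldeQt   [S ::= d]
dtldeQt => dtldeQSdt   [Q ::= Q S d]
dtldeQSdt => dtldelSdt   [Q ::= l]
dtldelSdt => dtldelddt   [S ::= d]

S => dFQ => dtQ => dtHt => dtlFQt => dtlSeQt => dtldeQt => dtldeQSdt => dtldelSdt => dtldelddt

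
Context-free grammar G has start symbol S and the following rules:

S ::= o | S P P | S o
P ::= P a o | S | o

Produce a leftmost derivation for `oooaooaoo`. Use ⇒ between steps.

S⇒SPP⇒oPP⇒oPaoP⇒oSaoP⇒oSPPaoP⇒ooPPaoP⇒ooPaoPaoP⇒oooaoPaoP⇒oooaooaoP⇒oooaooaoo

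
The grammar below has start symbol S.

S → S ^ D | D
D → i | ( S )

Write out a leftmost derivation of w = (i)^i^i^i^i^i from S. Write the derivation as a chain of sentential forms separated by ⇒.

S ⇒ S^D ⇒ S^D^D ⇒ S^D^D^D ⇒ S^D^D^D^D ⇒ S^D^D^D^D^D ⇒ D^D^D^D^D^D ⇒ (S)^D^D^D^D^D ⇒ (D)^D^D^D^D^D ⇒ (i)^D^D^D^D^D ⇒ (i)^i^D^D^D^D ⇒ (i)^i^i^D^D^D ⇒ (i)^i^i^i^D^D ⇒ (i)^i^i^i^i^D ⇒ (i)^i^i^i^i^i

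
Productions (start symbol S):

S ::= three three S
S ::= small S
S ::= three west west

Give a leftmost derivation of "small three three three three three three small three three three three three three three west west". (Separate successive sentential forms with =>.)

S => small S => small three three S => small three three three three S => small three three three three three three S => small three three three three three three small S => small three three three three three three small three three S => small three three three three three three small three three three three S => small three three three three three three small three three three three three three S => small three three three three three three small three three three three three three three west west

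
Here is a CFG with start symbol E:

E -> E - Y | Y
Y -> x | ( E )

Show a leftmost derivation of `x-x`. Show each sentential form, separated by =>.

E => E-Y   [E -> E - Y]
E-Y => Y-Y   [E -> Y]
Y-Y => x-Y   [Y -> x]
x-Y => x-x   [Y -> x]

E=>E-Y=>Y-Y=>x-Y=>x-x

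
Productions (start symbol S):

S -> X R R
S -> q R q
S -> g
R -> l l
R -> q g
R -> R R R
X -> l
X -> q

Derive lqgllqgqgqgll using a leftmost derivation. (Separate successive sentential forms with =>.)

S=>XRR=>lRR=>lRRRR=>lRRRRRR=>lqgRRRRR=>lqgllRRRR=>lqgllqgRRR=>lqgllqgqgRR=>lqgllqgqgqgR=>lqgllqgqgqgll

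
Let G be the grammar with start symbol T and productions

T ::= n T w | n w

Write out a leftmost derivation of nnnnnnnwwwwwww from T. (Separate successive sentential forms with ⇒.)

T ⇒ nTw ⇒ nnTww ⇒ nnnTwww ⇒ nnnnTwwww ⇒ nnnnnTwwwww ⇒ nnnnnnTwwwwww ⇒ nnnnnnnwwwwwww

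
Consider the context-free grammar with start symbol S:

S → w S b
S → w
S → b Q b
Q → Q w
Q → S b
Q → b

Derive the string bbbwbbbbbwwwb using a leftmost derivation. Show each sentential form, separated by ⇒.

S ⇒ bQb ⇒ bQwb ⇒ bQwwb ⇒ bQwwwb ⇒ bSbwwwb ⇒ bbQbbwwwb ⇒ bbSbbbwwwb ⇒ bbbQbbbbwwwb ⇒ bbbSbbbbbwwwb ⇒ bbbwbbbbbwwwb

S ⇒ bQb   [S → b Q b]
bQb ⇒ bQwb   [Q → Q w]
bQwb ⇒ bQwwb   [Q → Q w]
bQwwb ⇒ bQwwwb   [Q → Q w]
bQwwwb ⇒ bSbwwwb   [Q → S b]
bSbwwwb ⇒ bbQbbwwwb   [S → b Q b]
bbQbbwwwb ⇒ bbSbbbwwwb   [Q → S b]
bbSbbbwwwb ⇒ bbbQbbbbwwwb   [S → b Q b]
bbbQbbbbwwwb ⇒ bbbSbbbbbwwwb   [Q → S b]
bbbSbbbbbwwwb ⇒ bbbwbbbbbwwwb   [S → w]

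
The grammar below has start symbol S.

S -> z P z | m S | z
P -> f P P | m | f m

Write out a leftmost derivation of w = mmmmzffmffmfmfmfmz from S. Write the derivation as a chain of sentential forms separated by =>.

S => mS   [S -> m S]
mS => mmS   [S -> m S]
mmS => mmmS   [S -> m S]
mmmS => mmmmS   [S -> m S]
mmmmS => mmmmzPz   [S -> z P z]
mmmmzPz => mmmmzfPPz   [P -> f P P]
mmmmzfPPz => mmmmzffPPPz   [P -> f P P]
mmmmzffPPPz => mmmmzffmPPz   [P -> m]
mmmmzffmPPz => mmmmzffmfPPPz   [P -> f P P]
mmmmzffmfPPPz => mmmmzffmffPPPPz   [P -> f P P]
mmmmzffmffPPPPz => mmmmzffmffmPPPz   [P -> m]
mmmmzffmffmPPPz => mmmmzffmffmfmPPz   [P -> f m]
mmmmzffmffmfmPPz => mmmmzffmffmfmfmPz   [P -> f m]
mmmmzffmffmfmfmPz => mmmmzffmffmfmfmfmz   [P -> f m]

S => mS => mmS => mmmS => mmmmS => mmmmzPz => mmmmzfPPz => mmmmzffPPPz => mmmmzffmPPz => mmmmzffmfPPPz => mmmmzffmffPPPPz => mmmmzffmffmPPPz => mmmmzffmffmfmPPz => mmmmzffmffmfmfmPz => mmmmzffmffmfmfmfmz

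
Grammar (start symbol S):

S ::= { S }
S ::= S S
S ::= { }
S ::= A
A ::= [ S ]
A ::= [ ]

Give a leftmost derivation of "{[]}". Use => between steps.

S => {S} => {A} => {[]}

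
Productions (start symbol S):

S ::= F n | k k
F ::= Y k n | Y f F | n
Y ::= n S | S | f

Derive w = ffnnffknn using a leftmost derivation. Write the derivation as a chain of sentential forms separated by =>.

S => Fn   [S ::= F n]
Fn => YfFn   [F ::= Y f F]
YfFn => SfFn   [Y ::= S]
SfFn => FnfFn   [S ::= F n]
FnfFn => YfFnfFn   [F ::= Y f F]
YfFnfFn => ffFnfFn   [Y ::= f]
ffFnfFn => ffnnfFn   [F ::= n]
ffnnfFn => ffnnfYknn   [F ::= Y k n]
ffnnfYknn => ffnnffknn   [Y ::= f]

S => Fn => YfFn => SfFn => FnfFn => YfFnfFn => ffFnfFn => ffnnfFn => ffnnfYknn => ffnnffknn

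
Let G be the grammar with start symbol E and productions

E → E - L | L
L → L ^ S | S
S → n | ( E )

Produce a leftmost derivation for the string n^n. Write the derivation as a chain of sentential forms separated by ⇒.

E ⇒ L   [E → L]
L ⇒ L^S   [L → L ^ S]
L^S ⇒ S^S   [L → S]
S^S ⇒ n^S   [S → n]
n^S ⇒ n^n   [S → n]

E⇒L⇒L^S⇒S^S⇒n^S⇒n^n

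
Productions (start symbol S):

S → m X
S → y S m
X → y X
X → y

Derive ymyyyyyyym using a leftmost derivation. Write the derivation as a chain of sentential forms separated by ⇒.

S⇒ySm⇒ymXm⇒ymyXm⇒ymyyXm⇒ymyyyXm⇒ymyyyyXm⇒ymyyyyyXm⇒ymyyyyyyXm⇒ymyyyyyyym

S ⇒ ySm   [S → y S m]
ySm ⇒ ymXm   [S → m X]
ymXm ⇒ ymyXm   [X → y X]
ymyXm ⇒ ymyyXm   [X → y X]
ymyyXm ⇒ ymyyyXm   [X → y X]
ymyyyXm ⇒ ymyyyyXm   [X → y X]
ymyyyyXm ⇒ ymyyyyyXm   [X → y X]
ymyyyyyXm ⇒ ymyyyyyyXm   [X → y X]
ymyyyyyyXm ⇒ ymyyyyyyym   [X → y]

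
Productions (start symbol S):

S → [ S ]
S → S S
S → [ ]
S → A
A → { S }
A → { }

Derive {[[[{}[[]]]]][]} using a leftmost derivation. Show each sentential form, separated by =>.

S => A => {S} => {SS} => {[S]S} => {[[S]]S} => {[[[S]]]S} => {[[[SS]]]S} => {[[[AS]]]S} => {[[[{}S]]]S} => {[[[{}[S]]]]S} => {[[[{}[[]]]]]S} => {[[[{}[[]]]]][]}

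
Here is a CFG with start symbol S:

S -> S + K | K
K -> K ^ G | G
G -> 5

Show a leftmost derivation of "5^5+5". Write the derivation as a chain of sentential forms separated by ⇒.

S ⇒ S+K   [S -> S + K]
S+K ⇒ K+K   [S -> K]
K+K ⇒ K^G+K   [K -> K ^ G]
K^G+K ⇒ G^G+K   [K -> G]
G^G+K ⇒ 5^G+K   [G -> 5]
5^G+K ⇒ 5^5+K   [G -> 5]
5^5+K ⇒ 5^5+G   [K -> G]
5^5+G ⇒ 5^5+5   [G -> 5]

S ⇒ S+K ⇒ K+K ⇒ K^G+K ⇒ G^G+K ⇒ 5^G+K ⇒ 5^5+K ⇒ 5^5+G ⇒ 5^5+5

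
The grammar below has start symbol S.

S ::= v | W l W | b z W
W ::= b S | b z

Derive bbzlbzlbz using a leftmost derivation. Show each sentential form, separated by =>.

S=>WlW=>bSlW=>bWlWlW=>bbzlWlW=>bbzlbzlW=>bbzlbzlbz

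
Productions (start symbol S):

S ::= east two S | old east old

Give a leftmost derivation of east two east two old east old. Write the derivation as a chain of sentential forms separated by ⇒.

S ⇒ east two S   [S ::= east two S]
east two S ⇒ east two east two S   [S ::= east two S]
east two east two S ⇒ east two east two old east old   [S ::= old east old]

S ⇒ east two S ⇒ east two east two S ⇒ east two east two old east old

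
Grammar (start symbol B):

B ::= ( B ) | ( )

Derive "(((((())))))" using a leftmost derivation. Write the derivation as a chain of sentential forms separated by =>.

B => (B) => ((B)) => (((B))) => ((((B)))) => (((((B))))) => (((((())))))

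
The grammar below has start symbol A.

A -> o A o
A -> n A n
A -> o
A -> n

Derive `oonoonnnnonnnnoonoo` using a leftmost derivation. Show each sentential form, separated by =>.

A => oAo => ooAoo => oonAnoo => oonoAonoo => oonooAoonoo => oonoonAnoonoo => oonoonnAnnoonoo => oonoonnnAnnnoonoo => oonoonnnnAnnnnoonoo => oonoonnnnonnnnoonoo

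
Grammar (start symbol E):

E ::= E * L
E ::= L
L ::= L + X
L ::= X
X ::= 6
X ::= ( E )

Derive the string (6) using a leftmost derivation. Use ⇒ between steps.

E⇒L⇒X⇒(E)⇒(L)⇒(X)⇒(6)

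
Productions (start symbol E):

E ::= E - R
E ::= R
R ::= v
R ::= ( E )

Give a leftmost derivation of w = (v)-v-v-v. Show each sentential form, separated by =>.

E => E-R   [E ::= E - R]
E-R => E-R-R   [E ::= E - R]
E-R-R => E-R-R-R   [E ::= E - R]
E-R-R-R => R-R-R-R   [E ::= R]
R-R-R-R => (E)-R-R-R   [R ::= ( E )]
(E)-R-R-R => (R)-R-R-R   [E ::= R]
(R)-R-R-R => (v)-R-R-R   [R ::= v]
(v)-R-R-R => (v)-v-R-R   [R ::= v]
(v)-v-R-R => (v)-v-v-R   [R ::= v]
(v)-v-v-R => (v)-v-v-v   [R ::= v]

E => E-R => E-R-R => E-R-R-R => R-R-R-R => (E)-R-R-R => (R)-R-R-R => (v)-R-R-R => (v)-v-R-R => (v)-v-v-R => (v)-v-v-v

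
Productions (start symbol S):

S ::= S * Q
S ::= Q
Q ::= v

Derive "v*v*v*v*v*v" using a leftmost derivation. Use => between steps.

S=>S*Q=>S*Q*Q=>S*Q*Q*Q=>S*Q*Q*Q*Q=>S*Q*Q*Q*Q*Q=>Q*Q*Q*Q*Q*Q=>v*Q*Q*Q*Q*Q=>v*v*Q*Q*Q*Q=>v*v*v*Q*Q*Q=>v*v*v*v*Q*Q=>v*v*v*v*v*Q=>v*v*v*v*v*v

S => S*Q   [S ::= S * Q]
S*Q => S*Q*Q   [S ::= S * Q]
S*Q*Q => S*Q*Q*Q   [S ::= S * Q]
S*Q*Q*Q => S*Q*Q*Q*Q   [S ::= S * Q]
S*Q*Q*Q*Q => S*Q*Q*Q*Q*Q   [S ::= S * Q]
S*Q*Q*Q*Q*Q => Q*Q*Q*Q*Q*Q   [S ::= Q]
Q*Q*Q*Q*Q*Q => v*Q*Q*Q*Q*Q   [Q ::= v]
v*Q*Q*Q*Q*Q => v*v*Q*Q*Q*Q   [Q ::= v]
v*v*Q*Q*Q*Q => v*v*v*Q*Q*Q   [Q ::= v]
v*v*v*Q*Q*Q => v*v*v*v*Q*Q   [Q ::= v]
v*v*v*v*Q*Q => v*v*v*v*v*Q   [Q ::= v]
v*v*v*v*v*Q => v*v*v*v*v*v   [Q ::= v]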